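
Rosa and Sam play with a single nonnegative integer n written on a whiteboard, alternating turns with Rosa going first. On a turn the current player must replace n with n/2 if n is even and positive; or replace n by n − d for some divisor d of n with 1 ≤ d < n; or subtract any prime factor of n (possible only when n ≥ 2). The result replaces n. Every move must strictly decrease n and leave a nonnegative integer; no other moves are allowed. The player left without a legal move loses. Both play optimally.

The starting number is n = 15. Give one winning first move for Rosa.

Move to 14.

Positions with no move are L. A position that does have a move is losing for the player to move precisely when every available move leads to a winning position for the opponent. Fill in the labels:
n=0: no move → L
n=1: no move → L
n=2: W (go to 0, an L position)
n=3: W (go to 0, an L position)
n=4: L (options 2(W), 3(W) are all W)
n=5: W (go to 0, an L position)
n=6: W (go to 4, an L position)
n=7: W (go to 0, an L position)
n=8: W (go to 4, an L position)
n=9: L (options 6(W), 8(W) are all W)
n=10: W (go to 9, an L position)
n=11: W (go to 0, an L position)
n=12: W (go to 9, an L position)
n=13: W (go to 0, an L position)
n=14: L (options 7(W), 12(W), 13(W) are all W)
n=15: W (go to 14, an L position)
From 15, the L positions reachable in one move are: 14.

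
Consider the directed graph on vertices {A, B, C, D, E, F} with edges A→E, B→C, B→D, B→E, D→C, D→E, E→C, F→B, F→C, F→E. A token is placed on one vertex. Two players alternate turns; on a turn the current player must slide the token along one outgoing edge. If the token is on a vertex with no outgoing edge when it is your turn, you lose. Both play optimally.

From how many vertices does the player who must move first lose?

Build the W/L table. Terminal = L. A non-terminal position is W if it has a move to some L; otherwise it is L.
Every edge goes from a vertex to one that appears earlier in the order C, E, D, B, A, F, so processing vertices in that order labels each vertex after all of its successors.
C: no outgoing edge → L
E: can move to C, which is L ⇒ W
D: can move to C, which is L ⇒ W
B: can move to C, which is L ⇒ W
A: the only move is to E(W), a W ⇒ L
F: can move to C, which is L ⇒ W
The L vertices are A, C; that is 2 in all.

2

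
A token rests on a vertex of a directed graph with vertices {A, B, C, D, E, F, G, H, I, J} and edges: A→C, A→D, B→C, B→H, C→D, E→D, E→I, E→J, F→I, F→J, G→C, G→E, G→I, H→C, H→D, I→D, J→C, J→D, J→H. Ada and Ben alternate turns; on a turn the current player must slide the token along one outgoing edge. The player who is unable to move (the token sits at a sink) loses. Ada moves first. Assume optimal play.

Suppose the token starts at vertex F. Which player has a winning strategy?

Ben wins.

Label each position W (a win for the player to move) or L (a loss). A position with no legal move is L; any other position is W exactly when some move reaches an L, and L when every move reaches a W.
Every edge goes from a vertex to one that appears earlier in the order D, C, H, J, A, I, B, E, F, G, so processing vertices in that order labels each vertex after all of its successors.
D: no outgoing edge → L
C: can move to D, which is L ⇒ W
H: can move to D, which is L ⇒ W
J: can move to D, which is L ⇒ W
A: can move to D, which is L ⇒ W
I: can move to D, which is L ⇒ W
B: moves to H(W), C(W); every one is W ⇒ L
E: can move to D, which is L ⇒ W
F: moves to I(W), J(W); every one is W ⇒ L
G: moves to E(W), I(W), C(W); every one is W ⇒ L
Every move from F reaches a W position, so the mover loses.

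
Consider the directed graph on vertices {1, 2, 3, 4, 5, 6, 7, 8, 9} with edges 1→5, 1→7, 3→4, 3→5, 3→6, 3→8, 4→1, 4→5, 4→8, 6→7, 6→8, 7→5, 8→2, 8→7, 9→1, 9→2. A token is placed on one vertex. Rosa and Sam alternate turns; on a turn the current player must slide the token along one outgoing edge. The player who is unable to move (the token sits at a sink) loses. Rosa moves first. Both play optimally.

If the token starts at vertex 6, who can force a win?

Sam wins.

Compute win/loss labels from the base case upward. A position with no move is L. Any other position is W if it can reach an L in one move, else L.
Every edge goes from a vertex to one that appears earlier in the order 5, 2, 7, 1, 8, 4, 6, 9, 3, so processing vertices in that order labels each vertex after all of its successors.
5: no outgoing edge → L
2: no outgoing edge → L
7: W (go to 5, an L position)
1: W (go to 5, an L position)
8: W (go to 2, an L position)
4: W (go to 5, an L position)
6: L (options 8(W), 7(W) are all W)
9: W (go to 2, an L position)
3: W (go to 6, an L position)
Every move from 6 reaches a W position, so the mover loses.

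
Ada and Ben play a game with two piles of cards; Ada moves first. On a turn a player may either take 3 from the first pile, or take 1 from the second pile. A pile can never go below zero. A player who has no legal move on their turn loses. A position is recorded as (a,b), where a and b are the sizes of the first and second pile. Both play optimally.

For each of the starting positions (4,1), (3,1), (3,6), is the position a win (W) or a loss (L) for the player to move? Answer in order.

(4,1): L, (3,1): L, (3,6): W

Classify positions by backward induction: terminal positions (no move available) are L. From any other position, the mover wins iff some move reaches an L.
No move ever increases a pile, so every position that can arise here has a ≤ 4 and b ≤ 6; it is enough to label the cells with 0 ≤ a ≤ 4 and 0 ≤ b ≤ 6.
Every move lowers a or b (never raises either), so fill the grid row by row in increasing a, and left to right within a row: each cell's successors are then already labelled.
      b=0  b=1  b=2  b=3  b=4  b=5  b=6
a=0:    L    W    L    W    L    W    L
a=1:    L    W    L    W    L    W    L
a=2:    L    W    L    W    L    W    L
a=3:    W    L    W    L    W    L    W
a=4:    W    L    W    L    W    L    W
Cells with no legal move (terminal, hence L): (0,0), (1,0), (2,0).
The remaining L cells, each justified by listing all of its moves:
(0,2): L (sole option (0,1)(W) is W)
(0,4): L (sole option (0,3)(W) is W)
(0,6): L (sole option (0,5)(W) is W)
(1,2): L (sole option (1,1)(W) is W)
(1,4): L (sole option (1,3)(W) is W)
(1,6): L (sole option (1,5)(W) is W)
(2,2): L (sole option (2,1)(W) is W)
(2,4): L (sole option (2,3)(W) is W)
(2,6): L (sole option (2,5)(W) is W)
(3,1): L (options (0,1)(W), (3,0)(W) are all W)
(3,3): L (options (0,3)(W), (3,2)(W) are all W)
(3,5): L (options (0,5)(W), (3,4)(W) are all W)
(4,1): L (options (1,1)(W), (4,0)(W) are all W)
(4,3): L (options (1,3)(W), (4,2)(W) are all W)
(4,5): L (options (1,5)(W), (4,4)(W) are all W)
Every other cell has at least one move into one of the L cells above, so it is W.
(4,1): one of the L cells justified above, so L
(3,1): one of the L cells justified above, so L
(3,6): the move to (0,6) reaches an L cell, so W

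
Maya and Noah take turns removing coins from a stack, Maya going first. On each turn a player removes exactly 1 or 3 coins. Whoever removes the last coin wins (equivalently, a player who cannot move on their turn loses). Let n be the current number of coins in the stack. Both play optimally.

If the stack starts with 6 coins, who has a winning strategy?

Noah wins.

Work bottom-up. With no move the player to move loses. Otherwise the position is W if at least one move leads to an L position for the opponent, and L if every move leads to a W.
n=0: no move → L
n=1: can move to 0, which is L ⇒ W
n=2: the only move is to 1(W), a W ⇒ L
n=3: can move to 2, which is L ⇒ W
n=4: moves to 3(W), 1(W); every one is W ⇒ L
n=5: can move to 4, which is L ⇒ W
n=6: moves to 5(W), 3(W); every one is W ⇒ L
The starting position 6 is L: whatever Maya does, the opponent receives a W position.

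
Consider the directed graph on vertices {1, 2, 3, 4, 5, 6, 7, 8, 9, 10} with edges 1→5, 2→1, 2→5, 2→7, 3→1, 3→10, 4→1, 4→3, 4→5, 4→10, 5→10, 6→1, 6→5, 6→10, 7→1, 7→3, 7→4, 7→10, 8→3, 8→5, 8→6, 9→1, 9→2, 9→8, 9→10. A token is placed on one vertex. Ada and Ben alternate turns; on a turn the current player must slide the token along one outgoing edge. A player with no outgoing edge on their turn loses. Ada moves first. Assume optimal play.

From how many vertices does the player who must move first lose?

Build the W/L table. Terminal = L. A non-terminal position is W if it has a move to some L; otherwise it is L.
Every edge goes from a vertex to one that appears earlier in the order 10, 5, 1, 6, 3, 4, 7, 2, 8, 9, so processing vertices in that order labels each vertex after all of its successors.
10: no outgoing edge → L
5: can move to 10, which is L ⇒ W
1: the only move is to 5(W), a W ⇒ L
6: can move to 1, which is L ⇒ W
3: can move to 1, which is L ⇒ W
4: can move to 1, which is L ⇒ W
7: can move to 1, which is L ⇒ W
2: can move to 1, which is L ⇒ W
8: moves to 3(W), 6(W), 5(W); every one is W ⇒ L
9: can move to 8, which is L ⇒ W
The L vertices are 1, 8, 10; that is 3 in all.

3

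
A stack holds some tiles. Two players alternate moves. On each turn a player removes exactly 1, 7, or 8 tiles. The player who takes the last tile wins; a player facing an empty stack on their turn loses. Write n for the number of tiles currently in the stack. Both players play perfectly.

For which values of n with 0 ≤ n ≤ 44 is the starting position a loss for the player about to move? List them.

0, 2, 4, 6, 15, 17, 19, 21, 30, 32, 34, 36

Classify positions by backward induction: terminal positions (no move available) are L. From any other position, the mover wins iff some move reaches an L.
n=0: no move → L
n=1: can move to 0, which is L ⇒ W
n=2: the only move is to 1(W), a W ⇒ L
n=3: can move to 2, which is L ⇒ W
n=4: the only move is to 3(W), a W ⇒ L
n=5: can move to 4, which is L ⇒ W
n=6: the only move is to 5(W), a W ⇒ L
n=7: can move to 6, which is L ⇒ W
n=8: can move to 0, which is L ⇒ W
n=9: can move to 2, which is L ⇒ W
n=10: can move to 2, which is L ⇒ W
n=11: can move to 4, which is L ⇒ W
n=12: can move to 4, which is L ⇒ W
n=13: can move to 6, which is L ⇒ W
n=14: can move to 6, which is L ⇒ W
n=15: moves to 14(W), 8(W), 7(W); every one is W ⇒ L
n=16: can move to 15, which is L ⇒ W
n=17: moves to 16(W), 10(W), 9(W); every one is W ⇒ L
n=18: can move to 17, which is L ⇒ W
n=19: moves to 18(W), 12(W), 11(W); every one is W ⇒ L
n=20: can move to 19, which is L ⇒ W
n=21: moves to 20(W), 14(W), 13(W); every one is W ⇒ L
n=22: can move to 21, which is L ⇒ W
n=23: can move to 15, which is L ⇒ W
n=24: can move to 17, which is L ⇒ W
n=25: can move to 17, which is L ⇒ W
n=26: can move to 19, which is L ⇒ W
n=27: can move to 19, which is L ⇒ W
n=28: can move to 21, which is L ⇒ W
n=29: can move to 21, which is L ⇒ W
n=30: moves to 29(W), 23(W), 22(W); every one is W ⇒ L
n=31: can move to 30, which is L ⇒ W
n=32: moves to 31(W), 25(W), 24(W); every one is W ⇒ L
n=33: can move to 32, which is L ⇒ W
n=34: moves to 33(W), 27(W), 26(W); every one is W ⇒ L
n=35: can move to 34, which is L ⇒ W
n=36: moves to 35(W), 29(W), 28(W); every one is W ⇒ L
n=37: can move to 36, which is L ⇒ W
n=38: can move to 30, which is L ⇒ W
n=39: can move to 32, which is L ⇒ W
n=40: can move to 32, which is L ⇒ W
n=41: can move to 34, which is L ⇒ W
n=42: can move to 34, which is L ⇒ W
n=43: can move to 36, which is L ⇒ W
n=44: can move to 36, which is L ⇒ W
The losing starting values of n are exactly the entries labelled L in this table (12 of them).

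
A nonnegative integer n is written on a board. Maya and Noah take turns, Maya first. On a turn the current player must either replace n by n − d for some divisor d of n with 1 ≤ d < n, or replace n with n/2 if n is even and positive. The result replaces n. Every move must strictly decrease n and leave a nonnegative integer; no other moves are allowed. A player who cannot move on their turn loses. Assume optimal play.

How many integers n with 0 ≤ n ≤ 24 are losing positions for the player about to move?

Compute win/loss labels from the base case upward. A position with no move is L. Any other position is W if it can reach an L in one move, else L.
n=0: no move → L
n=1: no move → L
n=2: →1(L), so W
n=3: →2(W) only, which is W, so L
n=4: →3(L), so W
n=5: →4(W) only, which is W, so L
n=6: →3(L), so W
n=7: →6(W) only, which is W, so L
n=8: →7(L), so W
n=9: →6(W), 8(W) — all W, so L
n=10: →5(L), so W
n=11: →10(W) only, which is W, so L
n=12: →9(L), so W
n=13: →12(W) only, which is W, so L
n=14: →7(L), so W
n=15: →10(W), 12(W), 14(W) — all W, so L
n=16: →15(L), so W
n=17: →16(W) only, which is W, so L
n=18: →9(L), so W
n=19: →18(W) only, which is W, so L
n=20: →15(L), so W
n=21: →14(W), 18(W), 20(W) — all W, so L
n=22: →11(L), so W
n=23: →22(W) only, which is W, so L
n=24: →21(L), so W
L entries with 0 ≤ n ≤ 24: n = 0, 1, 3, 5, 7, 9, 11, 13, 15, 17, 19, 21, 23; that makes 13.

13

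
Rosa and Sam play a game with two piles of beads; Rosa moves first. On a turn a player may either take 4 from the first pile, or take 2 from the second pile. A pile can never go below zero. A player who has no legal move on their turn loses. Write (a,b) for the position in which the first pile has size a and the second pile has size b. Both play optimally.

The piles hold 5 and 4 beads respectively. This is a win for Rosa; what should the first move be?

Move to (1,4).

Label each position W (a win for the player to move) or L (a loss). A position with no legal move is L; any other position is W exactly when some move reaches an L, and L when every move reaches a W.
No move ever increases a pile, so every position that can arise here has a ≤ 5 and b ≤ 4; it is enough to label the cells with 0 ≤ a ≤ 5 and 0 ≤ b ≤ 4.
Every move lowers a or b (never raises either), so fill the grid row by row in increasing a, and left to right within a row: each cell's successors are then already labelled.
      b=0  b=1  b=2  b=3  b=4
a=0:    L    L    W    W    L
a=1:    L    L    W    W    L
a=2:    L    L    W    W    L
a=3:    L    L    W    W    L
a=4:    W    W    L    L    W
a=5:    W    W    L    L    W
Cells with no legal move (terminal, hence L): (0,0), (0,1), (1,0), (1,1), (2,0), (2,1), (3,0), (3,1).
The remaining L cells, each justified by listing all of its moves:
(0,4): →(0,2)(W) only, which is W, so L
(1,4): →(1,2)(W) only, which is W, so L
(2,4): →(2,2)(W) only, which is W, so L
(3,4): →(3,2)(W) only, which is W, so L
(4,2): →(0,2)(W), (4,0)(W) — all W, so L
(4,3): →(0,3)(W), (4,1)(W) — all W, so L
(5,2): →(1,2)(W), (5,0)(W) — all W, so L
(5,3): →(1,3)(W), (5,1)(W) — all W, so L
Every other cell has at least one move into one of the L cells above, so it is W.
From (5,4), the L positions reachable in one move are: (1,4), (5,2). Any move reaching one of these is winning.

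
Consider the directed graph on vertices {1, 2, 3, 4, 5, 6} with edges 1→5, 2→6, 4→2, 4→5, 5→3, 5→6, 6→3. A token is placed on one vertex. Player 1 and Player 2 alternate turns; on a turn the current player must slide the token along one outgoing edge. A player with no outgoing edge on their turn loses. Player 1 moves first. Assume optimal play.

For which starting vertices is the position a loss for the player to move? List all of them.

Work bottom-up. With no move the player to move loses. Otherwise the position is W if at least one move leads to an L position for the opponent, and L if every move leads to a W.
Every edge goes from a vertex to one that appears earlier in the order 3, 6, 2, 5, 1, 4, so processing vertices in that order labels each vertex after all of its successors.
3: no outgoing edge → L
6: can move to 3, which is L ⇒ W
2: the only move is to 6(W), a W ⇒ L
5: can move to 3, which is L ⇒ W
1: the only move is to 5(W), a W ⇒ L
4: can move to 2, which is L ⇒ W
The losing starting vertices are exactly the entries labelled L in this table (3 of them).

1, 2, 3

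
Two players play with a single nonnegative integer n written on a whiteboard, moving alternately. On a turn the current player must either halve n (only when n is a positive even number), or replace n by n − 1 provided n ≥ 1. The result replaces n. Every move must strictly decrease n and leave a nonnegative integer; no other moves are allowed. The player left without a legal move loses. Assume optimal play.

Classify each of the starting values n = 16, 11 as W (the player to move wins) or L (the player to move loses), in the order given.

16: W, 11: L

Compute win/loss labels from the base case upward. A position with no move is L. Any other position is W if it can reach an L in one move, else L.
n=0: no move → L
n=1: →0(L), so W
n=2: →1(W) only, which is W, so L
n=3: →2(L), so W
n=4: →2(L), so W
n=5: →4(W) only, which is W, so L
n=6: →5(L), so W
n=7: →6(W) only, which is W, so L
n=8: →7(L), so W
n=9: →8(W) only, which is W, so L
n=10: →5(L), so W
n=11: →10(W) only, which is W, so L
n=12: →11(L), so W
n=13: →12(W) only, which is W, so L
n=14: →7(L), so W
n=15: →14(W) only, which is W, so L
n=16: →15(L), so W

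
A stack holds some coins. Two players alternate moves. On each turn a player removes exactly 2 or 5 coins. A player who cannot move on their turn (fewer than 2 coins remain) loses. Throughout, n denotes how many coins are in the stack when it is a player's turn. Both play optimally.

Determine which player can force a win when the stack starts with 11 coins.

The second player wins.

Label each position W (a win for the player to move) or L (a loss). A position with no legal move is L; any other position is W exactly when some move reaches an L, and L when every move reaches a W.
n=0: no move → L
n=1: no move → L
n=2: can move to 0, which is L ⇒ W
n=3: can move to 1, which is L ⇒ W
n=4: the only move is to 2(W), a W ⇒ L
n=5: can move to 0, which is L ⇒ W
n=6: can move to 4, which is L ⇒ W
n=7: moves to 5(W), 2(W); every one is W ⇒ L
n=8: moves to 6(W), 3(W); every one is W ⇒ L
n=9: can move to 7, which is L ⇒ W
n=10: can move to 8, which is L ⇒ W
n=11: moves to 9(W), 6(W); every one is W ⇒ L
The starting position 11 is L: whatever the player to move does, the opponent receives a W position.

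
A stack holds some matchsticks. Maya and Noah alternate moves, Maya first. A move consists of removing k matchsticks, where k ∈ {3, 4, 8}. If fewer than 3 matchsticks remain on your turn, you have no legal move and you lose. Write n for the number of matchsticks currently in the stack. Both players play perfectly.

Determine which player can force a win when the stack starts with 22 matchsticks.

Maya wins.

Work bottom-up. With no move the player to move loses. Otherwise the position is W if at least one move leads to an L position for the opponent, and L if every move leads to a W.
n=0: no move → L
n=1: no move → L
n=2: no move → L
n=3: →0(L), so W
n=4: →1(L), so W
n=5: →2(L), so W
n=6: →2(L), so W
n=7: →4(W), 3(W) — all W, so L
n=8: →0(L), so W
n=9: →1(L), so W
n=10: →7(L), so W
n=11: →7(L), so W
n=12: →9(W), 8(W), 4(W) — all W, so L
n=13: →10(W), 9(W), 5(W) — all W, so L
n=14: →11(W), 10(W), 6(W) — all W, so L
n=15: →12(L), so W
n=16: →13(L), so W
n=17: →14(L), so W
n=18: →14(L), so W
n=19: →16(W), 15(W), 11(W) — all W, so L
n=20: →12(L), so W
n=21: →13(L), so W
n=22: →19(L), so W
From 22 Maya can remove 3, leaving 19, reaching an L position.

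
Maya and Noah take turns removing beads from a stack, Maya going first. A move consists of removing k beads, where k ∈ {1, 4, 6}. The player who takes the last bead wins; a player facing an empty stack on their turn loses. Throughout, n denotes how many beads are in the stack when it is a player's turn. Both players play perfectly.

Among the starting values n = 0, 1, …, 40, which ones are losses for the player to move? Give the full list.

Work bottom-up. With no move the player to move loses. Otherwise the position is W if at least one move leads to an L position for the opponent, and L if every move leads to a W.
n=0: no move → L
n=1: →0(L), so W
n=2: →1(W) only, which is W, so L
n=3: →2(L), so W
n=4: →0(L), so W
n=5: →4(W), 1(W) — all W, so L
n=6: →5(L), so W
n=7: →6(W), 3(W), 1(W) — all W, so L
n=8: →7(L), so W
n=9: →5(L), so W
n=10: →9(W), 6(W), 4(W) — all W, so L
n=11: →10(L), so W
n=12: →11(W), 8(W), 6(W) — all W, so L
n=13: →12(L), so W
n=14: →10(L), so W
n=15: →14(W), 11(W), 9(W) — all W, so L
n=16: →15(L), so W
n=17: →16(W), 13(W), 11(W) — all W, so L
n=18: →17(L), so W
n=19: →15(L), so W
n=20: →19(W), 16(W), 14(W) — all W, so L
n=21: →20(L), so W
n=22: →21(W), 18(W), 16(W) — all W, so L
n=23: →22(L), so W
n=24: →20(L), so W
n=25: →24(W), 21(W), 19(W) — all W, so L
n=26: →25(L), so W
n=27: →26(W), 23(W), 21(W) — all W, so L
n=28: →27(L), so W
n=29: →25(L), so W
n=30: →29(W), 26(W), 24(W) — all W, so L
n=31: →30(L), so W
n=32: →31(W), 28(W), 26(W) — all W, so L
n=33: →32(L), so W
n=34: →30(L), so W
n=35: →34(W), 31(W), 29(W) — all W, so L
n=36: →35(L), so W
n=37: →36(W), 33(W), 31(W) — all W, so L
n=38: →37(L), so W
n=39: →35(L), so W
n=40: →39(W), 36(W), 34(W) — all W, so L
The losing starting values of n are exactly the entries labelled L in this table (17 of them).

0, 2, 5, 7, 10, 12, 15, 17, 20, 22, 25, 27, 30, 32, 35, 37, 40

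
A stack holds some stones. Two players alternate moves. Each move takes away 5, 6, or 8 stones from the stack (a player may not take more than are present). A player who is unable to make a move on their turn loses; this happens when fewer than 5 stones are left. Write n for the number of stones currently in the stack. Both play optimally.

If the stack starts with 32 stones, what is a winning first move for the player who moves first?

Classify positions by backward induction: terminal positions (no move available) are L. From any other position, the mover wins iff some move reaches an L.
n=0: no move → L
n=1: no move → L
n=2: no move → L
n=3: no move → L
n=4: no move → L
n=5: reaches L-position 0 → W
n=6: reaches L-position 1 → W
n=7: reaches L-position 2 → W
n=8: reaches L-position 3 → W
n=9: reaches L-position 4 → W
n=10: reaches L-position 4 → W
n=11: reaches L-position 3 → W
n=12: reaches L-position 4 → W
n=13: only reaches 8(W), 7(W), 5(W), all W → L
n=14: only reaches 9(W), 8(W), 6(W), all W → L
n=15: only reaches 10(W), 9(W), 7(W), all W → L
n=16: only reaches 11(W), 10(W), 8(W), all W → L
n=17: only reaches 12(W), 11(W), 9(W), all W → L
n=18: reaches L-position 13 → W
n=19: reaches L-position 14 → W
n=20: reaches L-position 15 → W
n=21: reaches L-position 16 → W
n=22: reaches L-position 17 → W
n=23: reaches L-position 17 → W
n=24: reaches L-position 16 → W
n=25: reaches L-position 17 → W
n=26: only reaches 21(W), 20(W), 18(W), all W → L
n=27: only reaches 22(W), 21(W), 19(W), all W → L
n=28: only reaches 23(W), 22(W), 20(W), all W → L
n=29: only reaches 24(W), 23(W), 21(W), all W → L
n=30: only reaches 25(W), 24(W), 22(W), all W → L
n=31: reaches L-position 26 → W
n=32: reaches L-position 27 → W
From 32, the L positions reachable in one move are: 27, 26. Any move reaching one of these is winning.

Remove 5, leaving 27.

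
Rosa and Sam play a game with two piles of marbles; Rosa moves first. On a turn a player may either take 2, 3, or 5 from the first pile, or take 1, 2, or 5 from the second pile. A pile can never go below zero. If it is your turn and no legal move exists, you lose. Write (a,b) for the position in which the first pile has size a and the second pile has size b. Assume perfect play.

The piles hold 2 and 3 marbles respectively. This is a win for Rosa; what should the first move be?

Label each position W (a win for the player to move) or L (a loss). A position with no legal move is L; any other position is W exactly when some move reaches an L, and L when every move reaches a W.
No move ever increases a pile, so every position that can arise here has a ≤ 2 and b ≤ 3; it is enough to label the cells with 0 ≤ a ≤ 2 and 0 ≤ b ≤ 3.
Every move lowers a or b (never raises either), so fill the grid row by row in increasing a, and left to right within a row: each cell's successors are then already labelled.
      b=0  b=1  b=2  b=3
a=0:    L    W    W    L
a=1:    L    W    W    L
a=2:    W    L    W    W
Cells with no legal move (terminal, hence L): (0,0), (1,0).
The remaining L cells, each justified by listing all of its moves:
(0,3): →(0,2)(W), (0,1)(W) — all W, so L
(1,3): →(1,2)(W), (1,1)(W) — all W, so L
(2,1): →(0,1)(W), (2,0)(W) — all W, so L
Every other cell has at least one move into one of the L cells above, so it is W.
From (2,3), the L positions reachable in one move are: (0,3), (2,1). Any move reaching one of these is winning.

Move to (0,3).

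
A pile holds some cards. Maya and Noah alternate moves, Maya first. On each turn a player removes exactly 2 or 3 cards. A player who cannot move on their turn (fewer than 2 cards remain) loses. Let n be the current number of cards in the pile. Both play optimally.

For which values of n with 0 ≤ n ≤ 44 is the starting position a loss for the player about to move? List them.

0, 1, 5, 6, 10, 11, 15, 16, 20, 21, 25, 26, 30, 31, 35, 36, 40, 41

Compute win/loss labels from the base case upward. A position with no move is L. Any other position is W if it can reach an L in one move, else L.
n=0: no move → L
n=1: no move → L
n=2: W (go to 0, an L position)
n=3: W (go to 1, an L position)
n=4: W (go to 1, an L position)
n=5: L (options 3(W), 2(W) are all W)
n=6: L (options 4(W), 3(W) are all W)
n=7: W (go to 5, an L position)
n=8: W (go to 6, an L position)
n=9: W (go to 6, an L position)
n=10: L (options 8(W), 7(W) are all W)
n=11: L (options 9(W), 8(W) are all W)
n=12: W (go to 10, an L position)
n=13: W (go to 11, an L position)
n=14: W (go to 11, an L position)
n=15: L (options 13(W), 12(W) are all W)
n=16: L (options 14(W), 13(W) are all W)
n=17: W (go to 15, an L position)
n=18: W (go to 16, an L position)
n=19: W (go to 16, an L position)
n=20: L (options 18(W), 17(W) are all W)
n=21: L (options 19(W), 18(W) are all W)
n=22: W (go to 20, an L position)
n=23: W (go to 21, an L position)
n=24: W (go to 21, an L position)
n=25: L (options 23(W), 22(W) are all W)
n=26: L (options 24(W), 23(W) are all W)
n=27: W (go to 25, an L position)
n=28: W (go to 26, an L position)
n=29: W (go to 26, an L position)
n=30: L (options 28(W), 27(W) are all W)
n=31: L (options 29(W), 28(W) are all W)
n=32: W (go to 30, an L position)
n=33: W (go to 31, an L position)
n=34: W (go to 31, an L position)
n=35: L (options 33(W), 32(W) are all W)
n=36: L (options 34(W), 33(W) are all W)
n=37: W (go to 35, an L position)
n=38: W (go to 36, an L position)
n=39: W (go to 36, an L position)
n=40: L (options 38(W), 37(W) are all W)
n=41: L (options 39(W), 38(W) are all W)
n=42: W (go to 40, an L position)
n=43: W (go to 41, an L position)
n=44: W (go to 41, an L position)
Reading off the rows marked L gives the requested list; there are 18 such values of n.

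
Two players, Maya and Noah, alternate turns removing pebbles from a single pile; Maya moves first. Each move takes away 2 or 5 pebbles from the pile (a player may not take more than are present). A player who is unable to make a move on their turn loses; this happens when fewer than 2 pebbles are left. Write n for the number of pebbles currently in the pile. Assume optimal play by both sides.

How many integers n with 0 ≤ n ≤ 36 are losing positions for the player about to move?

17

Positions with no move are L. A position that does have a move is losing for the player to move precisely when every available move leads to a winning position for the opponent. Fill in the labels:
n=0: no move → L
n=1: no move → L
n=2: reaches L-position 0 → W
n=3: reaches L-position 1 → W
n=4: only reaches 2(W), which is W → L
n=5: reaches L-position 0 → W
n=6: reaches L-position 4 → W
n=7: only reaches 5(W), 2(W), all W → L
n=8: only reaches 6(W), 3(W), all W → L
n=9: reaches L-position 7 → W
n=10: reaches L-position 8 → W
n=11: only reaches 9(W), 6(W), all W → L
n=12: reaches L-position 7 → W
n=13: reaches L-position 11 → W
n=14: only reaches 12(W), 9(W), all W → L
n=15: only reaches 13(W), 10(W), all W → L
n=16: reaches L-position 14 → W
n=17: reaches L-position 15 → W
n=18: only reaches 16(W), 13(W), all W → L
n=19: reaches L-position 14 → W
n=20: reaches L-position 18 → W
n=21: only reaches 19(W), 16(W), all W → L
n=22: only reaches 20(W), 17(W), all W → L
n=23: reaches L-position 21 → W
n=24: reaches L-position 22 → W
n=25: only reaches 23(W), 20(W), all W → L
n=26: reaches L-position 21 → W
n=27: reaches L-position 25 → W
n=28: only reaches 26(W), 23(W), all W → L
n=29: only reaches 27(W), 24(W), all W → L
n=30: reaches L-position 28 → W
n=31: reaches L-position 29 → W
n=32: only reaches 30(W), 27(W), all W → L
n=33: reaches L-position 28 → W
n=34: reaches L-position 32 → W
n=35: only reaches 33(W), 30(W), all W → L
n=36: only reaches 34(W), 31(W), all W → L
L entries with 0 ≤ n ≤ 36: n = 0, 1, 4, 7, 8, 11, 14, 15, 18, 21, 22, 25, 28, 29, 32, 35, 36; that makes 17.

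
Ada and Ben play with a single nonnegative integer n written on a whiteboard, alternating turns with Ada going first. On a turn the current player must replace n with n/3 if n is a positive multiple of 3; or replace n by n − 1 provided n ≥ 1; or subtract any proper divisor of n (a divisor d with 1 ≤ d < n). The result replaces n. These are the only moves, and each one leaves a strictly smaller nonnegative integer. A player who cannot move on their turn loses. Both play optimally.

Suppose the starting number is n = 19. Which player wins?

Ben wins.

Build the W/L table. Terminal = L. A non-terminal position is W if it has a move to some L; otherwise it is L.
n=0: no move → L
n=1: →0(L), so W
n=2: →1(W) only, which is W, so L
n=3: →2(L), so W
n=4: →2(L), so W
n=5: →4(W) only, which is W, so L
n=6: →2(L), so W
n=7: →6(W) only, which is W, so L
n=8: →7(L), so W
n=9: →3(W), 6(W), 8(W) — all W, so L
n=10: →5(L), so W
n=11: →10(W) only, which is W, so L
n=12: →9(L), so W
n=13: →12(W) only, which is W, so L
n=14: →7(L), so W
n=15: →5(L), so W
n=16: →8(W), 12(W), 14(W), 15(W) — all W, so L
n=17: →16(L), so W
n=18: →9(L), so W
n=19: →18(W) only, which is W, so L
Every move from 19 reaches a W position, so the mover loses.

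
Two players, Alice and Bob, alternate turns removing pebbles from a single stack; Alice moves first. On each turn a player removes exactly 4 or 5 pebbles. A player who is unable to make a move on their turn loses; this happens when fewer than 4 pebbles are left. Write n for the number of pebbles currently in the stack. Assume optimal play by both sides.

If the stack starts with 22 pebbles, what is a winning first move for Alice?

Use the standard recursion: the mover loses at a terminal position; elsewhere, the mover wins exactly when some move hands the opponent an L position.
n=0: no move → L
n=1: no move → L
n=2: no move → L
n=3: no move → L
n=4: W (go to 0, an L position)
n=5: W (go to 1, an L position)
n=6: W (go to 2, an L position)
n=7: W (go to 3, an L position)
n=8: W (go to 3, an L position)
n=9: L (options 5(W), 4(W) are all W)
n=10: L (options 6(W), 5(W) are all W)
n=11: L (options 7(W), 6(W) are all W)
n=12: L (options 8(W), 7(W) are all W)
n=13: W (go to 9, an L position)
n=14: W (go to 10, an L position)
n=15: W (go to 11, an L position)
n=16: W (go to 12, an L position)
n=17: W (go to 12, an L position)
n=18: L (options 14(W), 13(W) are all W)
n=19: L (options 15(W), 14(W) are all W)
n=20: L (options 16(W), 15(W) are all W)
n=21: L (options 17(W), 16(W) are all W)
n=22: W (go to 18, an L position)
From 22, the L positions reachable in one move are: 18.

Remove 4, leaving 18.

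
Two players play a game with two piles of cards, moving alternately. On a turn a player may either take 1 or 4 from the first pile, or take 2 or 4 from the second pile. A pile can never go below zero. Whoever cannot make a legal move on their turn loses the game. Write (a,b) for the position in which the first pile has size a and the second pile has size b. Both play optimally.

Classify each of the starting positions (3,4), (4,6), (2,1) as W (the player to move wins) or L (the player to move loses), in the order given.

Classify positions by backward induction: terminal positions (no move available) are L. From any other position, the mover wins iff some move reaches an L.
No move ever increases a pile, so every position that can arise here has a ≤ 4 and b ≤ 6; it is enough to label the cells with 0 ≤ a ≤ 4 and 0 ≤ b ≤ 6.
Every move lowers a or b (never raises either), so fill the grid row by row in increasing a, and left to right within a row: each cell's successors are then already labelled.
      b=0  b=1  b=2  b=3  b=4  b=5  b=6
a=0:    L    L    W    W    W    W    L
a=1:    W    W    L    L    W    W    W
a=2:    L    L    W    W    W    W    L
a=3:    W    W    L    L    W    W    W
a=4:    W    W    W    W    L    L    W
Cells with no legal move (terminal, hence L): (0,0), (0,1).
The remaining L cells, each justified by listing all of its moves:
(0,6): only reaches (0,4)(W), (0,2)(W), all W → L
(1,2): only reaches (0,2)(W), (1,0)(W), all W → L
(1,3): only reaches (0,3)(W), (1,1)(W), all W → L
(2,0): only reaches (1,0)(W), which is W → L
(2,1): only reaches (1,1)(W), which is W → L
(2,6): only reaches (1,6)(W), (2,4)(W), (2,2)(W), all W → L
(3,2): only reaches (2,2)(W), (3,0)(W), all W → L
(3,3): only reaches (2,3)(W), (3,1)(W), all W → L
(4,4): only reaches (3,4)(W), (0,4)(W), (4,2)(W), (4,0)(W), all W → L
(4,5): only reaches (3,5)(W), (0,5)(W), (4,3)(W), (4,1)(W), all W → L
Every other cell has at least one move into one of the L cells above, so it is W.
(3,4): the move to (3,2) reaches an L cell, so W
(4,6): the move to (0,6) reaches an L cell, so W
(2,1): one of the L cells justified above, so L

(3,4): W, (4,6): W, (2,1): L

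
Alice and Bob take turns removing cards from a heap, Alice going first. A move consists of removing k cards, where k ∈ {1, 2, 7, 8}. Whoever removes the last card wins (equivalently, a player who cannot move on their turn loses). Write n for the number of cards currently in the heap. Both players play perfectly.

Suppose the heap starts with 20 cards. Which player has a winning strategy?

Use the standard recursion: the mover loses at a terminal position; elsewhere, the mover wins exactly when some move hands the opponent an L position.
n=0: no move → L
n=1: →0(L), so W
n=2: →0(L), so W
n=3: →2(W), 1(W) — all W, so L
n=4: →3(L), so W
n=5: →3(L), so W
n=6: →5(W), 4(W) — all W, so L
n=7: →6(L), so W
n=8: →6(L), so W
n=9: →8(W), 7(W), 2(W), 1(W) — all W, so L
n=10: →9(L), so W
n=11: →9(L), so W
n=12: →11(W), 10(W), 5(W), 4(W) — all W, so L
n=13: →12(L), so W
n=14: →12(L), so W
n=15: →14(W), 13(W), 8(W), 7(W) — all W, so L
n=16: →15(L), so W
n=17: →15(L), so W
n=18: →17(W), 16(W), 11(W), 10(W) — all W, so L
n=19: →18(L), so W
n=20: →18(L), so W
From 20 Alice can remove 2, leaving 18, reaching an L position.

Alice wins.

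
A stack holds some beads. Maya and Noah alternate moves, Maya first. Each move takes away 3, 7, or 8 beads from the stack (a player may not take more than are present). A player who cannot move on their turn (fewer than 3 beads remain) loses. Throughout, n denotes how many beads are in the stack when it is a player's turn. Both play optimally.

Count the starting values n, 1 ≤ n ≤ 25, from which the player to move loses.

9

Use the standard recursion: the mover loses at a terminal position; elsewhere, the mover wins exactly when some move hands the opponent an L position.
n=0: no move → L
n=1: no move → L
n=2: no move → L
n=3: reaches L-position 0 → W
n=4: reaches L-position 1 → W
n=5: reaches L-position 2 → W
n=6: only reaches 3(W), which is W → L
n=7: reaches L-position 0 → W
n=8: reaches L-position 1 → W
n=9: reaches L-position 6 → W
n=10: reaches L-position 2 → W
n=11: only reaches 8(W), 4(W), 3(W), all W → L
n=12: only reaches 9(W), 5(W), 4(W), all W → L
n=13: reaches L-position 6 → W
n=14: reaches L-position 11 → W
n=15: reaches L-position 12 → W
n=16: only reaches 13(W), 9(W), 8(W), all W → L
n=17: only reaches 14(W), 10(W), 9(W), all W → L
n=18: reaches L-position 11 → W
n=19: reaches L-position 16 → W
n=20: reaches L-position 17 → W
n=21: only reaches 18(W), 14(W), 13(W), all W → L
n=22: only reaches 19(W), 15(W), 14(W), all W → L
n=23: reaches L-position 16 → W
n=24: reaches L-position 21 → W
n=25: reaches L-position 22 → W
L entries with 1 ≤ n ≤ 25 (n=0 is outside the asked range and is not counted): n = 1, 2, 6, 11, 12, 16, 17, 21, 22; that makes 9.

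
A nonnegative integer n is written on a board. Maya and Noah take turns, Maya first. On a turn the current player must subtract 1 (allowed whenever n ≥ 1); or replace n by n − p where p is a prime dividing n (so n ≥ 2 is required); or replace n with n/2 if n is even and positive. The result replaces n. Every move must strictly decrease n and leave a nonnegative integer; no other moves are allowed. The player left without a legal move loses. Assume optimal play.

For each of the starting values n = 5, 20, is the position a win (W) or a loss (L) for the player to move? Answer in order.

Use the standard recursion: the mover loses at a terminal position; elsewhere, the mover wins exactly when some move hands the opponent an L position.
n=0: no move → L
n=1: can move to 0, which is L ⇒ W
n=2: can move to 0, which is L ⇒ W
n=3: can move to 0, which is L ⇒ W
n=4: moves to 2(W), 3(W); every one is W ⇒ L
n=5: can move to 0, which is L ⇒ W
n=6: can move to 4, which is L ⇒ W
n=7: can move to 0, which is L ⇒ W
n=8: can move to 4, which is L ⇒ W
n=9: moves to 6(W), 8(W); every one is W ⇒ L
n=10: can move to 9, which is L ⇒ W
n=11: can move to 0, which is L ⇒ W
n=12: can move to 9, which is L ⇒ W
n=13: can move to 0, which is L ⇒ W
n=14: moves to 7(W), 12(W), 13(W); every one is W ⇒ L
n=15: can move to 14, which is L ⇒ W
n=16: can move to 14, which is L ⇒ W
n=17: can move to 0, which is L ⇒ W
n=18: can move to 9, which is L ⇒ W
n=19: can move to 0, which is L ⇒ W
n=20: moves to 10(W), 15(W), 18(W), 19(W); every one is W ⇒ L

5: W, 20: L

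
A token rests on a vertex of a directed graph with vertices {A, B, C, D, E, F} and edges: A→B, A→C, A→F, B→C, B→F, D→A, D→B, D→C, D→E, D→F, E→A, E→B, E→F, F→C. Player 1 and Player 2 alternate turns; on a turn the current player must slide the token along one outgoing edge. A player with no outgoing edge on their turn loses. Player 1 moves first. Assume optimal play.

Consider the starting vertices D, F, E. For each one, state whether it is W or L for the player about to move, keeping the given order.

D: W, F: W, E: L

Work bottom-up. With no move the player to move loses. Otherwise the position is W if at least one move leads to an L position for the opponent, and L if every move leads to a W.
Every edge goes from a vertex to one that appears earlier in the order C, F, B, A, E, D, so processing vertices in that order labels each vertex after all of its successors.
C: no outgoing edge → L
F: reaches L-position C → W
B: reaches L-position C → W
A: reaches L-position C → W
E: only reaches A(W), B(W), F(W), all W → L
D: reaches L-position E → W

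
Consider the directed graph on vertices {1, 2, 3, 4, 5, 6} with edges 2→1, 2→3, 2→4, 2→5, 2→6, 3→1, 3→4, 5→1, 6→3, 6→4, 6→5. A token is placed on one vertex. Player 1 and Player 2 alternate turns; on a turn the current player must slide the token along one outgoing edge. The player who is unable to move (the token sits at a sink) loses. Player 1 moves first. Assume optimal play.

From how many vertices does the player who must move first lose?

Work bottom-up. With no move the player to move loses. Otherwise the position is W if at least one move leads to an L position for the opponent, and L if every move leads to a W.
Every edge goes from a vertex to one that appears earlier in the order 4, 1, 3, 5, 6, 2, so processing vertices in that order labels each vertex after all of its successors.
4: no outgoing edge → L
1: no outgoing edge → L
3: →1(L), so W
5: →1(L), so W
6: →4(L), so W
2: →1(L), so W
The L vertices are 1, 4; that is 2 in all.

2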